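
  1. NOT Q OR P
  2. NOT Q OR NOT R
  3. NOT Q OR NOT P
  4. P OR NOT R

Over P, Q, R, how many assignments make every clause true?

3

There are 2^3 = 8 truth assignments over (P, Q, R).
Split on Q. With Q = true, the clauses containing Q are satisfied and NOT Q drops from the rest; 0 of the 2^2 = 4 assignments to the other variables satisfy what remains.
With Q = false, by the same count on the reduced clause set, 3 assignments work.
(One model: P=F, Q=F, R=F.)
Total: 0 + 3 = 3.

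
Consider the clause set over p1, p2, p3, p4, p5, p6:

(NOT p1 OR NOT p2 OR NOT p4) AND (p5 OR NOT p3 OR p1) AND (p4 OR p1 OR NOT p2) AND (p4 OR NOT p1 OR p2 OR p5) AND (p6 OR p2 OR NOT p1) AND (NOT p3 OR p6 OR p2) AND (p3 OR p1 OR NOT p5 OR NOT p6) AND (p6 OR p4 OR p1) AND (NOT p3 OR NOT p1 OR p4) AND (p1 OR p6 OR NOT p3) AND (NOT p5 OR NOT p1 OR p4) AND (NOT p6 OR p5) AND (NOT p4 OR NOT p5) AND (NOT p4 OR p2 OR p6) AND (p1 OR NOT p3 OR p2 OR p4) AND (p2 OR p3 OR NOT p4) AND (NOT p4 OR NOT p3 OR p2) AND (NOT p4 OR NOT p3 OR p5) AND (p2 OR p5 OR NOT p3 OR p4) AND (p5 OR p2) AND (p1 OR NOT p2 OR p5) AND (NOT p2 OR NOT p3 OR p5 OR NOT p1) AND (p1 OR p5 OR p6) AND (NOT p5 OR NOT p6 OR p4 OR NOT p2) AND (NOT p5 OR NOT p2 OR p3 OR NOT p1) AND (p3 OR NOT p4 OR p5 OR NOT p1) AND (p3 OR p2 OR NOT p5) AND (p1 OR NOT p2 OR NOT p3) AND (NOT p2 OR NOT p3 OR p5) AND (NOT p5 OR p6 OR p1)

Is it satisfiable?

Yes, satisfiable

Case p6 = false:
Case p2 = true:
Case p1 = true:
From the singleton clause (NOT p4), p4 = false.
From the singleton clause (NOT p3), p3 = false.
From the singleton clause (NOT p5), p5 = false.
This assignment satisfies each clause.
A satisfying assignment: p1 ↦ true, p2 ↦ true, p3 ↦ false, p4 ↦ false, p5 ↦ false, p6 ↦ false.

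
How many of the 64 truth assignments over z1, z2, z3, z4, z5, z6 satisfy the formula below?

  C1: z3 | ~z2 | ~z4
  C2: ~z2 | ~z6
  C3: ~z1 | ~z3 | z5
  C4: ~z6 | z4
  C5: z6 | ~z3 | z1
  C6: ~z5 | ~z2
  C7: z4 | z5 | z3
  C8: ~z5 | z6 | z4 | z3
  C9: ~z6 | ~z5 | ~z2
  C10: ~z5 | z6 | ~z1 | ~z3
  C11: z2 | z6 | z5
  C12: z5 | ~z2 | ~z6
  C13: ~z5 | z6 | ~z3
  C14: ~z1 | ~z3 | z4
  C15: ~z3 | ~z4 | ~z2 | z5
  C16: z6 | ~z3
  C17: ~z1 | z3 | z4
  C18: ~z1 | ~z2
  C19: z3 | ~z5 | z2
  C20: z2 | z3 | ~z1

There are 2^6 = 64 truth assignments over (z1, z2, z3, z4, z5, z6).
Split on z2. With z2 = 1, the clauses containing z2 are satisfied and ~z2 drops from the rest; 0 of the 2^5 = 32 assignments to the other variables satisfy what remains.
With z2 = 0, by the same count on the reduced clause set, 4 assignments work.
Total: 0 + 4 = 4.

4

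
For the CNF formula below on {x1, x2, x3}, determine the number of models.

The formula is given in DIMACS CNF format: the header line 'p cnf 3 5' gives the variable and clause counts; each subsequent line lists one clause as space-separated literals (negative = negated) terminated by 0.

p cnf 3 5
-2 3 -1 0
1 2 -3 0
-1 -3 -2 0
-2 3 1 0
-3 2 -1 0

3

There are 2^3 = 8 truth assignments over (x1, x2, x3).
Split on x3. With x3 = True, the clauses containing x3 are satisfied and ¬x3 drops from the rest; 1 of the 2^2 = 4 assignments to the other variables satisfy what remains.
With x3 = False, by the same count on the reduced clause set, 2 assignments work.
(One model: x1=F, x2=F, x3=F.)
Total: 1 + 2 = 3.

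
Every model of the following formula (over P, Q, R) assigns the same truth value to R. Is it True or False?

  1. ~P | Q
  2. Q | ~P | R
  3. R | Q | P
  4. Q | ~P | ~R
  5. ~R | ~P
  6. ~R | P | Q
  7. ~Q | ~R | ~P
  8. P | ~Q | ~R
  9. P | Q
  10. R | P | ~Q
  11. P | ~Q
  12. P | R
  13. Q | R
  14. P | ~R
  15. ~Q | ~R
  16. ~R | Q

Suppose R = 1.
From the singleton clause (~P), P = 0.
But (P) is also a unit clause — contradiction.
So every satisfying assignment has R = False.

False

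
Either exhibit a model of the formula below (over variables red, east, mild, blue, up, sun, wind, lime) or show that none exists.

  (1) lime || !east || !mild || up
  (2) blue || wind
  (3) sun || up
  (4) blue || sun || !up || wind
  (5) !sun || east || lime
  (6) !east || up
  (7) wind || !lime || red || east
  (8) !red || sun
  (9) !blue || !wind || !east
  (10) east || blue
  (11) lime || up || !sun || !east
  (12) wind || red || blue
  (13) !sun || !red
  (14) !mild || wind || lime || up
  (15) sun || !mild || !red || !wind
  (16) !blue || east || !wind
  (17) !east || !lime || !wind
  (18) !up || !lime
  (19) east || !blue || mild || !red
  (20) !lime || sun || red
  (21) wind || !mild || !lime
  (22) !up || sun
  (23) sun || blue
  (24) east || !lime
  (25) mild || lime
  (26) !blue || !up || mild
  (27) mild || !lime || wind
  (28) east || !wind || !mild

Case blue = false:
From the singleton clause (wind), wind = true.
From the singleton clause (east), east = true.
From the singleton clause (up), up = true.
From the singleton clause (!lime), lime = false.
From the singleton clause (sun), sun = true.
From the singleton clause (!red), red = false.
From the singleton clause (mild), mild = true.
This assignment satisfies each clause.

red: false, east: true, mild: true, blue: false, up: true, sun: true, wind: true, lime: false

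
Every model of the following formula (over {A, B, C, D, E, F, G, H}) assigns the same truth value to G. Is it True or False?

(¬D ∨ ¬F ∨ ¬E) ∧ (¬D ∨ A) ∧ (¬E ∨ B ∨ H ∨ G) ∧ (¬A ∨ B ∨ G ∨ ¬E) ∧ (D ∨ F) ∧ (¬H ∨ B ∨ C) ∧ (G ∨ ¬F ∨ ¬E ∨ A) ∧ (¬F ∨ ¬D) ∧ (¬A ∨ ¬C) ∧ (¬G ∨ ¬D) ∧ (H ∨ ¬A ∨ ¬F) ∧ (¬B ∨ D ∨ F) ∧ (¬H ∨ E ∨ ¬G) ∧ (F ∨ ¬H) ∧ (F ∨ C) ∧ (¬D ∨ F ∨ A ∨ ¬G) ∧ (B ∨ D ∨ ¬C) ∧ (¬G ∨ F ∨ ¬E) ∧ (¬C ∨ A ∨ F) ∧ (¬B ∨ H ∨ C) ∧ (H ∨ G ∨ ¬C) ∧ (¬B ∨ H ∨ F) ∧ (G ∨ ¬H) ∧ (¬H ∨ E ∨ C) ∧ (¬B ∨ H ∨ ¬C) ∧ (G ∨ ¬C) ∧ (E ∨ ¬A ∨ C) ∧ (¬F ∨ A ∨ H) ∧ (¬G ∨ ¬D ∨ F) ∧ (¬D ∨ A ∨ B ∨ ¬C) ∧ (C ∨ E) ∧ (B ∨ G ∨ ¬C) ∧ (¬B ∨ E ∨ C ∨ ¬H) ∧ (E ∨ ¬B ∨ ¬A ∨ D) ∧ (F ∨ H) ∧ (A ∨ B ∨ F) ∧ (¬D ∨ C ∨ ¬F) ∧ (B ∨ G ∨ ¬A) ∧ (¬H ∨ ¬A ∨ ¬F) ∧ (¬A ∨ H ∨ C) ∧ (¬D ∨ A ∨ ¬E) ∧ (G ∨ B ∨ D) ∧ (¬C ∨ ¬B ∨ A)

True

Suppose G = False.
Unit clause (¬H) forces H = False.
Unit clause (¬C) forces C = False.
Unit clause (F) forces F = True.
Unit clause (¬D) forces D = False.
Unit clause (¬A) forces A = False.
But (A) is also a unit clause — contradiction.
So every satisfying assignment has G = True.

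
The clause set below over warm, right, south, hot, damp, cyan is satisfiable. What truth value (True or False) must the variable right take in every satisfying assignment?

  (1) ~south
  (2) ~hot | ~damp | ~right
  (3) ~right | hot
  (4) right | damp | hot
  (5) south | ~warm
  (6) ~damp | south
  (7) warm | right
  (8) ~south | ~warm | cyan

True

Suppose right = 0.
(~south) alone gives south = 0.
(~warm) alone gives warm = 0.
But (warm) is also a unit clause — contradiction.
So every satisfying assignment has right = True.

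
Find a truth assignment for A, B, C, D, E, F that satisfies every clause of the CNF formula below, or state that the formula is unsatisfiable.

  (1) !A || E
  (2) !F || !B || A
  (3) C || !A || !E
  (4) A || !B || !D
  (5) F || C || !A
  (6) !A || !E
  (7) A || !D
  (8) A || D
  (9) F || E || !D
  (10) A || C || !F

Try A = false.
(!D) alone gives D = false.
But (D) is also a unit clause — contradiction.
That branch fails; take A = true instead.
(E) alone gives E = true.
But (!E) is also a unit clause — contradiction.
Neither A = true nor A = false works.

UNSATISFIABLE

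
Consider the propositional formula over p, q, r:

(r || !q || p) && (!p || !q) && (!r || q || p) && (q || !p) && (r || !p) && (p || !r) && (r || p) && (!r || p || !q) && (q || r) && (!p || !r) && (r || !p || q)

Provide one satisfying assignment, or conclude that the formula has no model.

UNSATISFIABLE

Suppose p = false.
Unit clause (!r) forces r = false.
That conflicts with the unit clause (r).
Backtrack on p: now try p = true.
Unit clause (!q) forces q = false.
That conflicts with the unit clause (q).
Both values of p lead to a conflict.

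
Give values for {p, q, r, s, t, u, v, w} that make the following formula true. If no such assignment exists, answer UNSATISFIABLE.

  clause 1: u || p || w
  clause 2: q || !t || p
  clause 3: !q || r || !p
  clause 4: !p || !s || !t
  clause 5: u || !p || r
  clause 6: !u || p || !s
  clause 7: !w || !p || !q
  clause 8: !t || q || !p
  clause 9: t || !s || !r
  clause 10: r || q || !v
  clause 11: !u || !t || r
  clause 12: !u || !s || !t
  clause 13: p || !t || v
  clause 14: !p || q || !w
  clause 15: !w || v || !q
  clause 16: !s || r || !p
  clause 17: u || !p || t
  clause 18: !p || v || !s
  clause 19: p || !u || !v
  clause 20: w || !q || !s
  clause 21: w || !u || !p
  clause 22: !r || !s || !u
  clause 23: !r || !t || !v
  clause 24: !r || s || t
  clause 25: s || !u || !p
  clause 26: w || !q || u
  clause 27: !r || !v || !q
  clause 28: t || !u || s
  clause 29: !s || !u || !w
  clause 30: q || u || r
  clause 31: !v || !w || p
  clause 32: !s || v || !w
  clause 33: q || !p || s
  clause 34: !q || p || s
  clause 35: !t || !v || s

Try u = true.
Try p = true.
(w) alone gives w = true.
(!q) alone gives q = false.
Now (q) is unsatisfied and unit — conflict.
Backtrack on p: now try p = false.
(!s) alone gives s = false.
(!v) alone gives v = false.
(!t) alone gives t = false.
Now (t) is unsatisfied and unit — conflict.
Both values of p lead to a conflict.
Backtrack on u: now try u = false.
Try p = true.
(r) alone gives r = true.
(t) alone gives t = true.
(!s) alone gives s = false.
(q) alone gives q = true.
(!w) alone gives w = false.
Now (w) is unsatisfied and unit — conflict.
Backtrack on p: now try p = false.
(w) alone gives w = true.
(!v) alone gives v = false.
(!t) alone gives t = false.
(!q) alone gives q = false.
(r) alone gives r = true.
(!s) alone gives s = false.
Now (s) is unsatisfied and unit — conflict.
Both values of p lead to a conflict.
Both values of u lead to a conflict.

UNSATISFIABLE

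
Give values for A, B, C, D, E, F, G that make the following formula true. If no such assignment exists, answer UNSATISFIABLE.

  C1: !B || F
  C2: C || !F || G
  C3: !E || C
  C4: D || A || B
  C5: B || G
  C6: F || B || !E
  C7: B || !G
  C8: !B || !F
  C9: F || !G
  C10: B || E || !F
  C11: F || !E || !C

UNSATISFIABLE

Try B = false.
(G) alone gives G = true.
That conflicts with the unit clause (!G).
So B must be the other value — set B = true.
(F) alone gives F = true.
That conflicts with the unit clause (!F).
Neither B = true nor B = false works.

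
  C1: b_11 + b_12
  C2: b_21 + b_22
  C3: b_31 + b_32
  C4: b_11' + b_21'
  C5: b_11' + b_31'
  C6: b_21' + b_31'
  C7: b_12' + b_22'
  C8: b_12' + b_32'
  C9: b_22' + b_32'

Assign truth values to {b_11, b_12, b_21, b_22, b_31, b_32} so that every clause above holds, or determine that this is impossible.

UNSATISFIABLE

Suppose b_11 = 1.
(b_21') alone gives b_21 = 0.
(b_22) alone gives b_22 = 1.
(b_31') alone gives b_31 = 0.
(b_32) alone gives b_32 = 1.
Now (b_32') is unsatisfied and unit — conflict.
So b_11 must be the other value — set b_11 = 0.
(b_12) alone gives b_12 = 1.
(b_22') alone gives b_22 = 0.
(b_21) alone gives b_21 = 1.
(b_31') alone gives b_31 = 0.
(b_32) alone gives b_32 = 1.
Now (b_32') is unsatisfied and unit — conflict.
Both values of b_11 lead to a conflict.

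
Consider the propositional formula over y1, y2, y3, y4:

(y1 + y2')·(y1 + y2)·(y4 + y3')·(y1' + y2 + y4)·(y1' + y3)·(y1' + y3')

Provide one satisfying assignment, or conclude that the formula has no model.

Suppose y1 = 1.
(y3) alone gives y3 = 1.
But (y3') is also a unit clause — contradiction.
Backtrack on y1: now try y1 = 0.
(y2') alone gives y2 = 0.
But (y2) is also a unit clause — contradiction.
Either choice for y1 ends in contradiction.

UNSATISFIABLE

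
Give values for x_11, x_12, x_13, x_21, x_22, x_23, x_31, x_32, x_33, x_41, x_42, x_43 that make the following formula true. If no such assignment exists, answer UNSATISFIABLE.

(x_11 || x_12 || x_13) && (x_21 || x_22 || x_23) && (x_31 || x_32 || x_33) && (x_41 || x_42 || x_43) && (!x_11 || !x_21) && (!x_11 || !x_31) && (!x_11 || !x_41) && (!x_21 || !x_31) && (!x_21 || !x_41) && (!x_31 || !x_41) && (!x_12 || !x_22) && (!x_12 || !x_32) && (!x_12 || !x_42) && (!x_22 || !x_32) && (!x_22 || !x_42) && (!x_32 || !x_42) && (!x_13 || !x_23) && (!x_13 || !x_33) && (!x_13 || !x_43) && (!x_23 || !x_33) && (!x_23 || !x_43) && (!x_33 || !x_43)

UNSATISFIABLE

Branch on x_11: set x_11 = false.
Branch on x_12: set x_12 = true.
(!x_22) alone gives x_22 = false.
(!x_32) alone gives x_32 = false.
(!x_42) alone gives x_42 = false.
Branch on x_21: set x_21 = true.
(!x_31) alone gives x_31 = false.
(x_33) alone gives x_33 = true.
(!x_41) alone gives x_41 = false.
(x_43) alone gives x_43 = true.
But (!x_43) is also a unit clause — contradiction.
So x_21 must be the other value — set x_21 = false.
(x_23) alone gives x_23 = true.
(!x_13) alone gives x_13 = false.
(!x_33) alone gives x_33 = false.
(x_31) alone gives x_31 = true.
(!x_41) alone gives x_41 = false.
(x_43) alone gives x_43 = true.
But (!x_43) is also a unit clause — contradiction.
Neither x_21 = true nor x_21 = false works.
So x_12 must be the other value — set x_12 = false.
(x_13) alone gives x_13 = true.
(!x_23) alone gives x_23 = false.
(!x_33) alone gives x_33 = false.
(!x_43) alone gives x_43 = false.
Branch on x_21: set x_21 = true.
(!x_31) alone gives x_31 = false.
(x_32) alone gives x_32 = true.
(!x_41) alone gives x_41 = false.
(x_42) alone gives x_42 = true.
But (!x_42) is also a unit clause — contradiction.
So x_21 must be the other value — set x_21 = false.
(x_22) alone gives x_22 = true.
(!x_32) alone gives x_32 = false.
(x_31) alone gives x_31 = true.
(!x_41) alone gives x_41 = false.
(x_42) alone gives x_42 = true.
But (!x_42) is also a unit clause — contradiction.
Neither x_21 = true nor x_21 = false works.
Neither x_12 = true nor x_12 = false works.
So x_11 must be the other value — set x_11 = true.
(!x_21) alone gives x_21 = false.
(!x_31) alone gives x_31 = false.
(!x_41) alone gives x_41 = false.
Branch on x_22: set x_22 = true.
(!x_12) alone gives x_12 = false.
(!x_32) alone gives x_32 = false.
(x_33) alone gives x_33 = true.
(!x_42) alone gives x_42 = false.
(x_43) alone gives x_43 = true.
But (!x_43) is also a unit clause — contradiction.
So x_22 must be the other value — set x_22 = false.
(x_23) alone gives x_23 = true.
(!x_13) alone gives x_13 = false.
(!x_33) alone gives x_33 = false.
(x_32) alone gives x_32 = true.
(!x_12) alone gives x_12 = false.
(!x_42) alone gives x_42 = false.
(x_43) alone gives x_43 = true.
But (!x_43) is also a unit clause — contradiction.
Neither x_22 = true nor x_22 = false works.
Neither x_11 = true nor x_11 = false works.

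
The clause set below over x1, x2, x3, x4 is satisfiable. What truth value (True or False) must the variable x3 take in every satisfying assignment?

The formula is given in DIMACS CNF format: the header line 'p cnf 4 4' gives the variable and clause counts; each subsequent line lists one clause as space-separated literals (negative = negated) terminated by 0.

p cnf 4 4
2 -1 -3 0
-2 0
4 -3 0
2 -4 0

Suppose x3 = True.
(¬x2) alone gives x2 = False.
(¬x1) alone gives x1 = False.
(x4) alone gives x4 = True.
That conflicts with the unit clause (¬x4).
So every satisfying assignment has x3 = False.

False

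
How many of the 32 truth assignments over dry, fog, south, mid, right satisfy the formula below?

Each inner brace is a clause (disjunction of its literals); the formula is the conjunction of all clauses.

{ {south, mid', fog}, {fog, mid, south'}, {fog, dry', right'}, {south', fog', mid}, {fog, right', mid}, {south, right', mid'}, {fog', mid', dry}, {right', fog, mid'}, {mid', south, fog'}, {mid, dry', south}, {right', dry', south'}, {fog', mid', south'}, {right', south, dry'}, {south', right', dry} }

5

There are 2^5 = 32 truth assignments over (dry, fog, south, mid, right).
Split on south. With south = 1, the clauses containing south are satisfied and south' drops from the rest; 2 of the 2^4 = 16 assignments to the other variables satisfy what remains.
With south = 0, by the same count on the reduced clause set, 3 assignments work.
Total: 2 + 3 = 5.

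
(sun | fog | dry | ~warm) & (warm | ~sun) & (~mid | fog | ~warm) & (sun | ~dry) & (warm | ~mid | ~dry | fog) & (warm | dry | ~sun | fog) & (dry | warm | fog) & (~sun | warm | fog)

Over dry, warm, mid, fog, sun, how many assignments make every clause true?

10

There are 2^5 = 32 truth assignments over (dry, warm, mid, fog, sun).
Split on warm. With warm = 1, the clauses containing warm are satisfied and ~warm drops from the rest; 8 of the 2^4 = 16 assignments to the other variables satisfy what remains.
With warm = 0, by the same count on the reduced clause set, 2 assignments work.
Total: 8 + 2 = 10.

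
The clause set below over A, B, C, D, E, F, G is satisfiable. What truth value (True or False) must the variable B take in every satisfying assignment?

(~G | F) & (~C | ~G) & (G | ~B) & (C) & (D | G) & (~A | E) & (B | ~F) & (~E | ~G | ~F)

False

Suppose B = 1.
Unit clause (G) forces G = 1.
Unit clause (F) forces F = 1.
Unit clause (~C) forces C = 0.
That conflicts with the unit clause (C).
So every satisfying assignment has B = False.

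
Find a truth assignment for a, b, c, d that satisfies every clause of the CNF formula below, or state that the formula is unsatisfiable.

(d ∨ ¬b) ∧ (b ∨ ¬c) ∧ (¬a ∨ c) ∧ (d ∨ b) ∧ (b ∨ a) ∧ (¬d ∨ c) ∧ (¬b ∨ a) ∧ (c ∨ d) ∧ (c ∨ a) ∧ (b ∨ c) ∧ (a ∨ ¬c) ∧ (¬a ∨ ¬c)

Try d = True.
From the singleton clause (c), c = True.
From the singleton clause (b), b = True.
From the singleton clause (a), a = True.
Now (¬a) is unsatisfied and unit — conflict.
Undo d and try d = False.
From the singleton clause (¬b), b = False.
Now (b) is unsatisfied and unit — conflict.
Either choice for d ends in contradiction.

UNSATISFIABLE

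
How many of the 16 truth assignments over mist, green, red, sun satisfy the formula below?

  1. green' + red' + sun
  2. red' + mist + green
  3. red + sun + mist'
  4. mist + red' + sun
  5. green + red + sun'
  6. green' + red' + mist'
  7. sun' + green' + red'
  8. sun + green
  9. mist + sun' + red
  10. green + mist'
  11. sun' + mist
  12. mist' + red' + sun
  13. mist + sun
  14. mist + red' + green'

There are 2^4 = 16 truth assignments over (mist, green, red, sun).
Split on mist. With mist = 1, the clauses containing mist are satisfied and mist' drops from the rest; 1 of the 2^3 = 8 assignments to the other variables satisfy what remains.
With mist = 0, by the same count on the reduced clause set, 0 assignments work.
(One model: mist=T, green=T, red=F, sun=T.)
Total: 1 + 0 = 1.

1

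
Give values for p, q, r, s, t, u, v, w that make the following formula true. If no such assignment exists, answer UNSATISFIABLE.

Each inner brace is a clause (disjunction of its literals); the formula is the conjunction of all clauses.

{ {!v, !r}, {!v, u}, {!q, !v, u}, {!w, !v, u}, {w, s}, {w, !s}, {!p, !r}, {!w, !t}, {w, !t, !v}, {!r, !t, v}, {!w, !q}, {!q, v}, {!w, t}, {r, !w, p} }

Try v = false.
From the singleton clause (!q), q = false.
Try w = true.
From the singleton clause (!t), t = false.
That conflicts with the unit clause (t).
So w must be the other value — set w = false.
From the singleton clause (s), s = true.
That conflicts with the unit clause (!s).
Either choice for w ends in contradiction.
So v must be the other value — set v = true.
From the singleton clause (!r), r = false.
From the singleton clause (u), u = true.
Try w = true.
From the singleton clause (!t), t = false.
That conflicts with the unit clause (t).
So w must be the other value — set w = false.
From the singleton clause (s), s = true.
That conflicts with the unit clause (!s).
Either choice for w ends in contradiction.
Either choice for v ends in contradiction.

UNSATISFIABLE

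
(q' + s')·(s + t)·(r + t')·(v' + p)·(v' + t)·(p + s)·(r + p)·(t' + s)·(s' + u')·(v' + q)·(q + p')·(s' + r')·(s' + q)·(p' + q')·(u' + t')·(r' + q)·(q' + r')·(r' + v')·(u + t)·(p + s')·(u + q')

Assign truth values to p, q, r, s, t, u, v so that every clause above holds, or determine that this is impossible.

Suppose q = 0.
From the singleton clause (v'), v = 0.
From the singleton clause (p'), p = 0.
From the singleton clause (s), s = 1.
But (s') is also a unit clause — contradiction.
Backtrack on q: now try q = 1.
From the singleton clause (s'), s = 0.
From the singleton clause (t), t = 1.
But (t') is also a unit clause — contradiction.
Both values of q lead to a conflict.

UNSATISFIABLE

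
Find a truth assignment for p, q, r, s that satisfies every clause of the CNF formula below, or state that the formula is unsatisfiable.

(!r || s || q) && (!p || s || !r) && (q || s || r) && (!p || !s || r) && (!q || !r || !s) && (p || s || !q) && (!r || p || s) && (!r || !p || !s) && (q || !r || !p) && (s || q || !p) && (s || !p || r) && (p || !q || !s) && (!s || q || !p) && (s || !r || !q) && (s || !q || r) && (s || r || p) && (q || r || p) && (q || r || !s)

Try r = true.
Try s = true.
Unit clause (!q) forces q = false.
Unit clause (!p) forces p = false.
All clauses are satisfied.

p=false, q=false, r=true, s=true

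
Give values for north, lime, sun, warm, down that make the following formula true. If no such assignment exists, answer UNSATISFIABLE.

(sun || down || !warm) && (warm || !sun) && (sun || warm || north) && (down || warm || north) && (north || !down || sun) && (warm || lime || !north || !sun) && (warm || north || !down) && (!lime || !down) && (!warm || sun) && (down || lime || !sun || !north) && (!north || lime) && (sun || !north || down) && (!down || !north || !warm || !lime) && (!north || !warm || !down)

north ↦ false, lime ↦ false, sun ↦ true, warm ↦ true, down ↦ false

Suppose warm = true.
(sun) alone gives sun = true.
Suppose lime = false.
(!north) alone gives north = false.
Every clause is now satisfied; down is unconstrained.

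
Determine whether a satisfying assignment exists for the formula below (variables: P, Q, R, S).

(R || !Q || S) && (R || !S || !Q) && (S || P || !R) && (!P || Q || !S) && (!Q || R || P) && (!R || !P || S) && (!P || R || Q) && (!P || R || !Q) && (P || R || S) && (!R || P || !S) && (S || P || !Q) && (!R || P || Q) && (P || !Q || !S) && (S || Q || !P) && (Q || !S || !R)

Yes, satisfiable

Case R = false:
Case Q = false:
The clause (!P) is unit, so P = false.
The clause (S) is unit, so S = true.
Every clause now holds.
A satisfying assignment: P ↦ false,  Q ↦ false,  R ↦ false,  S ↦ true.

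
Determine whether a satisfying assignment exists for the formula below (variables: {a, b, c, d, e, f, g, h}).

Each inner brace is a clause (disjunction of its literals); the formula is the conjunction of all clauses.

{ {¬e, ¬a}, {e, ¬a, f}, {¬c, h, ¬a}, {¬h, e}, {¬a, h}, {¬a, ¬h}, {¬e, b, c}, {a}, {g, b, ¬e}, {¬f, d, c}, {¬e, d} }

No, unsatisfiable

Unit clause (a) forces a = True.
Unit clause (¬e) forces e = False.
Unit clause (f) forces f = True.
Unit clause (¬h) forces h = False.
Now (h) is unsatisfied and unit — conflict.
No assignment satisfies every clause.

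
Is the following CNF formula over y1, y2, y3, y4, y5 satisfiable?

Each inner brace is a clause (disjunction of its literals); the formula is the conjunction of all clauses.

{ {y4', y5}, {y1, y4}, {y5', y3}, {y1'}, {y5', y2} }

(y1') alone gives y1 = 0.
(y4) alone gives y4 = 1.
(y5) alone gives y5 = 1.
(y3) alone gives y3 = 1.
(y2) alone gives y2 = 1.
Every clause now holds.
A satisfying assignment: y1=0, y2=1, y3=1, y4=1, y5=1.

Yes, satisfiable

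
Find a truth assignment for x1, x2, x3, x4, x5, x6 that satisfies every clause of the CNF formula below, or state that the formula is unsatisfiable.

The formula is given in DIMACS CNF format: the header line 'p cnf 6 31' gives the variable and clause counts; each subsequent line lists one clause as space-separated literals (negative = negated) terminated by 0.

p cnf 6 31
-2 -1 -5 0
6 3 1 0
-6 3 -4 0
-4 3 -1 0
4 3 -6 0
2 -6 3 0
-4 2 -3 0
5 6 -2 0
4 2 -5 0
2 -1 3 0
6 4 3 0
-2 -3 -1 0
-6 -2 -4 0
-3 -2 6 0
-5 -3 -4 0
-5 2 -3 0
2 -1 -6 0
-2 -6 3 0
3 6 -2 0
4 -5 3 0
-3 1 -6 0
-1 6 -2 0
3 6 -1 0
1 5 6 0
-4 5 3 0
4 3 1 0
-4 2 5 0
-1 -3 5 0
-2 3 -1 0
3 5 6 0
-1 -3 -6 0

Branch on x2: set x2 = False.
Branch on x6: set x6 = False.
Branch on x3: set x3 = True.
Unit clause (¬x4) forces x4 = False.
Unit clause (¬x5) forces x5 = False.
Unit clause (x1) forces x1 = True.
Now (¬x1) is unsatisfied and unit — conflict.
Undo x3 and try x3 = False.
Unit clause (x1) forces x1 = True.
Now (¬x1) is unsatisfied and unit — conflict.
Neither x3 = True nor x3 = False works.
Undo x6 and try x6 = True.
Unit clause (x3) forces x3 = True.
Unit clause (¬x4) forces x4 = False.
Unit clause (¬x5) forces x5 = False.
Unit clause (¬x1) forces x1 = False.
Now (x1) is unsatisfied and unit — conflict.
Neither x6 = True nor x6 = False works.
Undo x2 and try x2 = True.
Branch on x1: set x1 = False.
Branch on x6: set x6 = True.
Unit clause (¬x4) forces x4 = False.
Unit clause (x3) forces x3 = True.
Now (¬x3) is unsatisfied and unit — conflict.
Undo x6 and try x6 = False.
Unit clause (x3) forces x3 = True.
Now (¬x3) is unsatisfied and unit — conflict.
Neither x6 = True nor x6 = False works.
Undo x1 and try x1 = True.
Unit clause (¬x5) forces x5 = False.
Unit clause (x6) forces x6 = True.
Unit clause (¬x3) forces x3 = False.
Now (x3) is unsatisfied and unit — conflict.
Neither x1 = True nor x1 = False works.
Neither x2 = True nor x2 = False works.

UNSATISFIABLE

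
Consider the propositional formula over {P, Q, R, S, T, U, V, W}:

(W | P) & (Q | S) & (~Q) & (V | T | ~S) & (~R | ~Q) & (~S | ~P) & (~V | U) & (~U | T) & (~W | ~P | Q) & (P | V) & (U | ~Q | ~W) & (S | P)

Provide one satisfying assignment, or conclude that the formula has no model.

From the singleton clause (~Q), Q = 0.
From the singleton clause (S), S = 1.
From the singleton clause (~P), P = 0.
From the singleton clause (W), W = 1.
From the singleton clause (V), V = 1.
From the singleton clause (U), U = 1.
From the singleton clause (T), T = 1.
No clause remains; R is free.

P=0; Q=0; R=0; S=1; T=1; U=1; V=1; W=1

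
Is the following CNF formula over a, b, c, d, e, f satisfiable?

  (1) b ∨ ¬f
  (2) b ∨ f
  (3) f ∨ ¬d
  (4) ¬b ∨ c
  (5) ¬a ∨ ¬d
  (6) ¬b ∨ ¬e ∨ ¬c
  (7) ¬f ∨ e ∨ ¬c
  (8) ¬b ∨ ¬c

No, unsatisfiable

Case b = True:
The clause (c) is unit, so c = True.
But (¬c) is also a unit clause — contradiction.
So b must be the other value — set b = False.
The clause (¬f) is unit, so f = False.
But (f) is also a unit clause — contradiction.
Both values of b lead to a conflict.
No assignment satisfies every clause.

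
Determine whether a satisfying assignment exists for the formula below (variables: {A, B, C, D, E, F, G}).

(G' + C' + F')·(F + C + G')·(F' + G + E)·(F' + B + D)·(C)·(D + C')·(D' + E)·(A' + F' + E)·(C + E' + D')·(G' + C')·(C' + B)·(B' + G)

No

Unit clause (C) forces C = 1.
Unit clause (D) forces D = 1.
Unit clause (E) forces E = 1.
Unit clause (G') forces G = 0.
Unit clause (B) forces B = 1.
That conflicts with the unit clause (B').
No assignment satisfies every clause.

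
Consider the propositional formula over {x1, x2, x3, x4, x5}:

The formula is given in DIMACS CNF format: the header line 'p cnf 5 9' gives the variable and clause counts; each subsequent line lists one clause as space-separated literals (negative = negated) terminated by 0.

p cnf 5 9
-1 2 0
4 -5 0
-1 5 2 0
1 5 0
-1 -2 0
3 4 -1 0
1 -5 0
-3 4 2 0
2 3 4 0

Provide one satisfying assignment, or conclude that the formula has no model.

Case x1 = False:
The clause (x5) is unit, so x5 = True.
That conflicts with the unit clause (¬x5).
That branch fails; take x1 = True instead.
The clause (x2) is unit, so x2 = True.
That conflicts with the unit clause (¬x2).
Either choice for x1 ends in contradiction.

UNSATISFIABLE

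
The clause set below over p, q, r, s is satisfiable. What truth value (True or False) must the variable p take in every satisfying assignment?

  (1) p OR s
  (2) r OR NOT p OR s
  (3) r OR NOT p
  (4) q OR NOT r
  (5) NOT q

False

Suppose p = true.
From the singleton clause (r), r = true.
From the singleton clause (q), q = true.
Now (NOT q) is unsatisfied and unit — conflict.
So every satisfying assignment has p = False.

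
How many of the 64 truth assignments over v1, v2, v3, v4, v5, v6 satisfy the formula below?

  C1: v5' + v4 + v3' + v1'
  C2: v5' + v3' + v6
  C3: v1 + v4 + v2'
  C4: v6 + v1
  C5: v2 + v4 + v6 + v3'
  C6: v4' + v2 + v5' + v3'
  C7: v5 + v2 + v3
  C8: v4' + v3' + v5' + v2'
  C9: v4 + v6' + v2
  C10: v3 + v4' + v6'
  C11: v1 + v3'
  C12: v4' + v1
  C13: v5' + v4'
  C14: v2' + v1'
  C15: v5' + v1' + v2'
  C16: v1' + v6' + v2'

There are 2^6 = 64 truth assignments over (v1, v2, v3, v4, v5, v6).
Split on v5. With v5 = 1, the clauses containing v5 are satisfied and v5' drops from the rest; 1 of the 2^5 = 32 assignments to the other variables satisfy what remains.
With v5 = 0, by the same count on the reduced clause set, 2 assignments work.
Total: 1 + 2 = 3.

3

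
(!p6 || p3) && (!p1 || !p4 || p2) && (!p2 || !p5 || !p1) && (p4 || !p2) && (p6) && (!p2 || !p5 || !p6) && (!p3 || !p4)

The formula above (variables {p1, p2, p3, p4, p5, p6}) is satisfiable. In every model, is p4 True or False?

False

Suppose p4 = true.
The clause (p6) is unit, so p6 = true.
The clause (p3) is unit, so p3 = true.
But (!p3) is also a unit clause — contradiction.
So every satisfying assignment has p4 = False.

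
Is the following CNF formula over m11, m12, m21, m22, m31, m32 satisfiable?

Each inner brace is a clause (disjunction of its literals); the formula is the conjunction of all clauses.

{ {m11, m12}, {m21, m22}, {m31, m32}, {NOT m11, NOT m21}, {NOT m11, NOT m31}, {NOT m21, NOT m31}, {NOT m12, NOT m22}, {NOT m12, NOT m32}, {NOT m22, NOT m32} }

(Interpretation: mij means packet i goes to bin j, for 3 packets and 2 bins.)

Unsatisfiable

Case m11 = true:
(NOT m21) alone gives m21 = false.
(m22) alone gives m22 = true.
(NOT m31) alone gives m31 = false.
(m32) alone gives m32 = true.
Now (NOT m32) is unsatisfied and unit — conflict.
Undo m11 and try m11 = false.
(m12) alone gives m12 = true.
(NOT m22) alone gives m22 = false.
(m21) alone gives m21 = true.
(NOT m31) alone gives m31 = false.
(m32) alone gives m32 = true.
Now (NOT m32) is unsatisfied and unit — conflict.
Both values of m11 lead to a conflict.
No assignment satisfies every clause.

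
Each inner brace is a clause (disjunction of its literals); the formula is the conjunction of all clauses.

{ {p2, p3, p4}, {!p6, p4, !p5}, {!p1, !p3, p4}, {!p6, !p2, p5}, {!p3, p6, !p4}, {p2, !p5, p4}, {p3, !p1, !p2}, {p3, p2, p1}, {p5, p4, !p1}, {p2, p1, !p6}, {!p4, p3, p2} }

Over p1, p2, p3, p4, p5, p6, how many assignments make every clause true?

12

There are 2^6 = 64 truth assignments over (p1, p2, p3, p4, p5, p6).
Split on p1. With p1 = true, the clauses containing p1 are satisfied and !p1 drops from the rest; 3 of the 2^5 = 32 assignments to the other variables satisfy what remains.
With p1 = false, by the same count on the reduced clause set, 9 assignments work.
(One model: p1=F, p2=F, p3=T, p4=F, p5=F, p6=F.)
Total: 3 + 9 = 12.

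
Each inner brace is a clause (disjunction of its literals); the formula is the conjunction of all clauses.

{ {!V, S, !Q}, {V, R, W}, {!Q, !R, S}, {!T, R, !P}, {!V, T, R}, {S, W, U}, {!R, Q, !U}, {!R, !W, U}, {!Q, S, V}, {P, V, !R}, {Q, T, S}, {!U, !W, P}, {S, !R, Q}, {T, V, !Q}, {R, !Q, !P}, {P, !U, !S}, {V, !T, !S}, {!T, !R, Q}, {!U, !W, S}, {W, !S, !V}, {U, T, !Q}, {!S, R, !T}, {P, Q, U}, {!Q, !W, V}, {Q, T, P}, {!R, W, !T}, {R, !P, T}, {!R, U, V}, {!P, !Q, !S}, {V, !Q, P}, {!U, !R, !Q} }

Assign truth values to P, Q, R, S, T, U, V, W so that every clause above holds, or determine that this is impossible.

Case V = true:
Case S = false:
The clause (!Q) is unit, so Q = false.
The clause (T) is unit, so T = true.
The clause (!R) is unit, so R = false.
The clause (!P) is unit, so P = false.
The clause (U) is unit, so U = true.
The clause (!W) is unit, so W = false.
This assignment satisfies each clause.

P: false,  Q: false,  R: false,  S: false,  T: true,  U: true,  V: true,  W: false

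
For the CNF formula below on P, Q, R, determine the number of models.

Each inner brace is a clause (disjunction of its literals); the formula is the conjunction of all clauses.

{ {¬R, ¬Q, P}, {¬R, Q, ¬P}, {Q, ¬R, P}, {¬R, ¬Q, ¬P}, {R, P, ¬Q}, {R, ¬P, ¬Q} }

2

There are 2^3 = 8 truth assignments over (P, Q, R).
Check each against the 6 clauses (columns in the order P, Q, R):
  F F F  ✓ satisfies all
  F F T  ✗ fails (Q ∨ ¬R ∨ P)
  F T F  ✗ fails (R ∨ P ∨ ¬Q)
  F T T  ✗ fails (¬R ∨ ¬Q ∨ P)
  T F F  ✓ satisfies all
  T F T  ✗ fails (¬R ∨ Q ∨ ¬P)
  T T F  ✗ fails (R ∨ ¬P ∨ ¬Q)
  T T T  ✗ fails (¬R ∨ ¬Q ∨ ¬P)
2 of the 8 rows are models.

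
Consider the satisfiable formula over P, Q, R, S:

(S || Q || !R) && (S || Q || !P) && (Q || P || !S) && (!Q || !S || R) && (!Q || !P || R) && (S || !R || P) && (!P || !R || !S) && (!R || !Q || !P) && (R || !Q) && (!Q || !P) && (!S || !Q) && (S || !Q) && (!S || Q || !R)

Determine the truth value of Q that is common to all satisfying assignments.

Suppose Q = true.
From the singleton clause (R), R = true.
From the singleton clause (!P), P = false.
From the singleton clause (S), S = true.
That conflicts with the unit clause (!S).
So every satisfying assignment has Q = False.

False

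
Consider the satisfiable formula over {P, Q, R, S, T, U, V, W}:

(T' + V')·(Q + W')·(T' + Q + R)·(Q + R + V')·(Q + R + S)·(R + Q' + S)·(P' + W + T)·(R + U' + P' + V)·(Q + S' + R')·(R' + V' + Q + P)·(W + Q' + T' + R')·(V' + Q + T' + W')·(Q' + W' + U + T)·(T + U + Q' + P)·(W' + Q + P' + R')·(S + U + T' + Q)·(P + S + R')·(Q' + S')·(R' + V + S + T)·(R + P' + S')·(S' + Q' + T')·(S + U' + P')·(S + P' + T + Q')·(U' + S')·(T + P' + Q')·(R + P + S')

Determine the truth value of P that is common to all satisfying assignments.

True

Suppose P = 0.
Try T = 0.
Try Q = 1.
The clause (U) is unit, so U = 1.
The clause (S') is unit, so S = 0.
The clause (R) is unit, so R = 1.
That conflicts with the unit clause (R').
Backtrack on Q: now try Q = 0.
The clause (W') is unit, so W = 0.
Try R = 1.
The clause (S') is unit, so S = 0.
That conflicts with the unit clause (S).
Backtrack on R: now try R = 0.
The clause (V') is unit, so V = 0.
The clause (S) is unit, so S = 1.
That conflicts with the unit clause (S').
Neither R = 1 nor R = 0 works.
Neither Q = 1 nor Q = 0 works.
Backtrack on T: now try T = 1.
The clause (V') is unit, so V = 0.
Try Q = 1.
The clause (S') is unit, so S = 0.
The clause (R) is unit, so R = 1.
That conflicts with the unit clause (R').
Backtrack on Q: now try Q = 0.
The clause (W') is unit, so W = 0.
The clause (R) is unit, so R = 1.
The clause (S') is unit, so S = 0.
That conflicts with the unit clause (S).
Neither Q = 1 nor Q = 0 works.
Neither T = 1 nor T = 0 works.
So every satisfying assignment has P = True.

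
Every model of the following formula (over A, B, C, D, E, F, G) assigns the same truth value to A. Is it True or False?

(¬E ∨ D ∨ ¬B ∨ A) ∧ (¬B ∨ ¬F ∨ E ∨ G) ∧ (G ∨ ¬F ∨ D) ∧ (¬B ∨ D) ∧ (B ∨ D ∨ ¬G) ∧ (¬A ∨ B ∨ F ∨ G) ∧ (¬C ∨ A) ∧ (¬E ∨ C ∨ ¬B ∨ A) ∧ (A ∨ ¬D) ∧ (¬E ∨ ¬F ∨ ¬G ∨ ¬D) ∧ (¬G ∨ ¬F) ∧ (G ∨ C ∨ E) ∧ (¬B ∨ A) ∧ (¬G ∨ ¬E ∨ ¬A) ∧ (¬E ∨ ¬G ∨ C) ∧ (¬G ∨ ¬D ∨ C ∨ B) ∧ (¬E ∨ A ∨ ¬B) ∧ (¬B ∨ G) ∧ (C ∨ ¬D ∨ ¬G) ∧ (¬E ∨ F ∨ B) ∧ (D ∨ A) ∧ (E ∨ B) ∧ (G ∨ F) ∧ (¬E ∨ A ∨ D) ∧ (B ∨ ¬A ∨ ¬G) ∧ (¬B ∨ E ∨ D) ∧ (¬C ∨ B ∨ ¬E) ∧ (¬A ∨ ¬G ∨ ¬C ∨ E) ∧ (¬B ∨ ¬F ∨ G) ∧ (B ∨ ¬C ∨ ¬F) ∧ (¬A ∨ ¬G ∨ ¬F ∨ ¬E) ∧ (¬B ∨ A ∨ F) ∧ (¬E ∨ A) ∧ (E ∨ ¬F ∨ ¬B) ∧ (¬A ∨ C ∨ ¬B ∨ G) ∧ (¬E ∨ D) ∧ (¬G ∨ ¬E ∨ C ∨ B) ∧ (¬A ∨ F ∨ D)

Suppose A = False.
From the singleton clause (¬C), C = False.
From the singleton clause (¬D), D = False.
Now (D) is unsatisfied and unit — conflict.
So every satisfying assignment has A = True.

True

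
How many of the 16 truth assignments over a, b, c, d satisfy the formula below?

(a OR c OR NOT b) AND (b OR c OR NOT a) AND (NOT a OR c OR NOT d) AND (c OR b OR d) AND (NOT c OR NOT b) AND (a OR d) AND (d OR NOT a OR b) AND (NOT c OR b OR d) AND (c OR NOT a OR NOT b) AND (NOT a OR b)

2

There are 2^4 = 16 truth assignments over (a, b, c, d).
Check each against the 10 clauses (columns in the order a, b, c, d):
  F F F F  ✗ fails (c OR b OR d)
  F F F T  ✓ satisfies all
  F F T F  ✗ fails (a OR d)
  F F T T  ✓ satisfies all
  F T F F  ✗ fails (a OR c OR NOT b)
  F T F T  ✗ fails (a OR c OR NOT b)
  F T T F  ✗ fails (NOT c OR NOT b)
  F T T T  ✗ fails (NOT c OR NOT b)
  T F F F  ✗ fails (b OR c OR NOT a)
  T F F T  ✗ fails (b OR c OR NOT a)
  T F T F  ✗ fails (d OR NOT a OR b)
  T F T T  ✗ fails (NOT a OR b)
  T T F F  ✗ fails (c OR NOT a OR NOT b)
  T T F T  ✗ fails (NOT a OR c OR NOT d)
  T T T F  ✗ fails (NOT c OR NOT b)
  T T T T  ✗ fails (NOT c OR NOT b)
2 of the 16 rows are models.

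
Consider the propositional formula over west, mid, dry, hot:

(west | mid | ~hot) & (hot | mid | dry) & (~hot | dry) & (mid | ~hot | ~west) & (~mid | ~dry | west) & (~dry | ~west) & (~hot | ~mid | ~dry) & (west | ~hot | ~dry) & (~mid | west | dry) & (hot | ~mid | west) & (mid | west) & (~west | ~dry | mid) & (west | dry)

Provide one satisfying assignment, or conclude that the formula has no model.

Branch on hot: set hot = 0.
Branch on mid: set mid = 1.
Unit clause (west) forces west = 1.
Unit clause (~dry) forces dry = 0.
All clauses are satisfied.

west ↦ 1,  mid ↦ 1,  dry ↦ 0,  hot ↦ 0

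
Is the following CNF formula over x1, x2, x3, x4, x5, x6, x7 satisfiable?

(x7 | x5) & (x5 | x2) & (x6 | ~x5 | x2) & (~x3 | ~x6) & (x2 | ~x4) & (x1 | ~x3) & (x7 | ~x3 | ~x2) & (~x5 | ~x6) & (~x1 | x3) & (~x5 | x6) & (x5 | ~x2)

Case x7 = 1:
Case x5 = 1:
The clause (~x6) is unit, so x6 = 0.
Now (x6) is unsatisfied and unit — conflict.
Backtrack on x5: now try x5 = 0.
The clause (x2) is unit, so x2 = 1.
Now (~x2) is unsatisfied and unit — conflict.
Both values of x5 lead to a conflict.
Backtrack on x7: now try x7 = 0.
The clause (x5) is unit, so x5 = 1.
The clause (~x6) is unit, so x6 = 0.
Now (x6) is unsatisfied and unit — conflict.
Both values of x7 lead to a conflict.
No assignment satisfies every clause.

No, unsatisfiable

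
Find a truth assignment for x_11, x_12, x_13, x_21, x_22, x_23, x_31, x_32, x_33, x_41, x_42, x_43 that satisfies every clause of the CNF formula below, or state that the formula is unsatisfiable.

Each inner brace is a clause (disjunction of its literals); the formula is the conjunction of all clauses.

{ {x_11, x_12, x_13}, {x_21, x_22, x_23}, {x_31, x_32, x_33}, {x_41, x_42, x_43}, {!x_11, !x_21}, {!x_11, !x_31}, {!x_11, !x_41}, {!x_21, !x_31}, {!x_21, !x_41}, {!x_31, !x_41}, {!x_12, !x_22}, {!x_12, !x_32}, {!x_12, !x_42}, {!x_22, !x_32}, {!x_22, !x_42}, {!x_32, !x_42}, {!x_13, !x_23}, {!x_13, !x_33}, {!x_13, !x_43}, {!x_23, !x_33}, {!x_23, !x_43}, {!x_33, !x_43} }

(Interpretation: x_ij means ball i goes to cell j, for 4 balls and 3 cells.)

UNSATISFIABLE

Suppose x_11 = false.
Suppose x_12 = true.
Unit clause (!x_22) forces x_22 = false.
Unit clause (!x_32) forces x_32 = false.
Unit clause (!x_42) forces x_42 = false.
Suppose x_21 = true.
Unit clause (!x_31) forces x_31 = false.
Unit clause (x_33) forces x_33 = true.
Unit clause (!x_41) forces x_41 = false.
Unit clause (x_43) forces x_43 = true.
Now (!x_43) is unsatisfied and unit — conflict.
Undo x_21 and try x_21 = false.
Unit clause (x_23) forces x_23 = true.
Unit clause (!x_13) forces x_13 = false.
Unit clause (!x_33) forces x_33 = false.
Unit clause (x_31) forces x_31 = true.
Unit clause (!x_41) forces x_41 = false.
Unit clause (x_43) forces x_43 = true.
Now (!x_43) is unsatisfied and unit — conflict.
Either choice for x_21 ends in contradiction.
Undo x_12 and try x_12 = false.
Unit clause (x_13) forces x_13 = true.
Unit clause (!x_23) forces x_23 = false.
Unit clause (!x_33) forces x_33 = false.
Unit clause (!x_43) forces x_43 = false.
Suppose x_21 = true.
Unit clause (!x_31) forces x_31 = false.
Unit clause (x_32) forces x_32 = true.
Unit clause (!x_41) forces x_41 = false.
Unit clause (x_42) forces x_42 = true.
Now (!x_42) is unsatisfied and unit — conflict.
Undo x_21 and try x_21 = false.
Unit clause (x_22) forces x_22 = true.
Unit clause (!x_32) forces x_32 = false.
Unit clause (x_31) forces x_31 = true.
Unit clause (!x_41) forces x_41 = false.
Unit clause (x_42) forces x_42 = true.
Now (!x_42) is unsatisfied and unit — conflict.
Either choice for x_21 ends in contradiction.
Either choice for x_12 ends in contradiction.
Undo x_11 and try x_11 = true.
Unit clause (!x_21) forces x_21 = false.
Unit clause (!x_31) forces x_31 = false.
Unit clause (!x_41) forces x_41 = false.
Suppose x_22 = true.
Unit clause (!x_12) forces x_12 = false.
Unit clause (!x_32) forces x_32 = false.
Unit clause (x_33) forces x_33 = true.
Unit clause (!x_42) forces x_42 = false.
Unit clause (x_43) forces x_43 = true.
Now (!x_43) is unsatisfied and unit — conflict.
Undo x_22 and try x_22 = false.
Unit clause (x_23) forces x_23 = true.
Unit clause (!x_13) forces x_13 = false.
Unit clause (!x_33) forces x_33 = false.
Unit clause (x_32) forces x_32 = true.
Unit clause (!x_12) forces x_12 = false.
Unit clause (!x_42) forces x_42 = false.
Unit clause (x_43) forces x_43 = true.
Now (!x_43) is unsatisfied and unit — conflict.
Either choice for x_22 ends in contradiction.
Either choice for x_11 ends in contradiction.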